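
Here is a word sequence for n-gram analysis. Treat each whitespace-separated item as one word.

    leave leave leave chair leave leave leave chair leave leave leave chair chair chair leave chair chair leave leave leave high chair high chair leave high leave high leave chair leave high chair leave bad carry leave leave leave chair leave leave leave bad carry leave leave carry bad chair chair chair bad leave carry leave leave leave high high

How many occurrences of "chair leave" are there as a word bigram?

8

Scanning the 59 overlapping bigram windows for "chair leave":
  position 4–5: chair leave
  position 8–9: chair leave
  position 14–15: chair leave
  position 17–18: chair leave
  position 24–25: chair leave
  position 30–31: chair leave
  position 33–34: chair leave
  position 40–41: chair leave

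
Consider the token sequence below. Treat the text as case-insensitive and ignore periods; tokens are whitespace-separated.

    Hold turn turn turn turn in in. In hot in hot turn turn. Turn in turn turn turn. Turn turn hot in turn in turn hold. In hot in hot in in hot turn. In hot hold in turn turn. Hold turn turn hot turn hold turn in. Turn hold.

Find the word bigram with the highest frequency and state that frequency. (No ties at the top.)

Bigram frequencies (highest first):
  turn turn: 11
  in hot: 6
  turn in: 5
  in turn: 5
  hot in: 4
  turn hold: 4
  … (6 more, each ≤ 3)

"turn turn", 11 times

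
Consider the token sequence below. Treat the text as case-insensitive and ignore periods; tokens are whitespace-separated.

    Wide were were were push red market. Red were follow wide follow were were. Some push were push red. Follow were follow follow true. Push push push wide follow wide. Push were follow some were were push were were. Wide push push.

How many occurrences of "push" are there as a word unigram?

10

Scanning the 42 tokens for "push":
  position 5: push
  position 16: push
  position 18: push
  position 25: push
  position 26: push
  position 27: push
  position 31: push
  position 37: push
  position 41: push
  position 42: push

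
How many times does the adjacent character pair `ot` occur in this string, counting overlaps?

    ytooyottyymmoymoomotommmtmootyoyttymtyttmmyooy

3

Sliding a length-2 window over the 46 characters (45 positions):
  position 6–7: ot
  position 19–20: ot
  position 28–29: ot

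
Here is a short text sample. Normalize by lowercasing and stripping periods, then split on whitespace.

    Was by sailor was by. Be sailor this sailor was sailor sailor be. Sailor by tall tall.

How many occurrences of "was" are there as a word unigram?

Scanning the 17 tokens for "was":
  position 1: was
  position 4: was
  position 10: was

3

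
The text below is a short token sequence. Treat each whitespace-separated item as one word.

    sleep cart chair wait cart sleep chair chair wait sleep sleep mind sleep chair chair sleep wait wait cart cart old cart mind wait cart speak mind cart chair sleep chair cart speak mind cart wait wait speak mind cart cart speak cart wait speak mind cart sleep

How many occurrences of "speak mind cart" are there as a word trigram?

4

Scanning the 46 overlapping trigram windows for "speak mind cart":
  position 26–28: speak mind cart
  position 33–35: speak mind cart
  position 38–40: speak mind cart
  position 45–47: speak mind cart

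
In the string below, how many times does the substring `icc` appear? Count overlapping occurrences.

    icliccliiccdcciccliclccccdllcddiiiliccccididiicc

Sliding a length-3 window over the 48 characters (46 positions):
  position 4–6: icc
  position 9–11: icc
  position 15–17: icc
  position 36–38: icc
  position 46–48: icc

5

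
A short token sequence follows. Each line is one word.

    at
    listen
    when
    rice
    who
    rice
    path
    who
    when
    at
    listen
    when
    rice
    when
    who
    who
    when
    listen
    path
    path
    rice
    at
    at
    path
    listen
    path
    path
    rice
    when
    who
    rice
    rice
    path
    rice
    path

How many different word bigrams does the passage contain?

21

35 tokens → 34 bigram windows in total.
Repeated bigrams (each contributes count−1 duplicates):
  path rice: 3
  rice path: 3
  at listen: 2
  listen path: 2
  listen when: 2
  path path: 2
  rice when: 2
  when rice: 2
  … (3 more repeated)
13 duplicate windows → 34 − 13 = 21 distinct.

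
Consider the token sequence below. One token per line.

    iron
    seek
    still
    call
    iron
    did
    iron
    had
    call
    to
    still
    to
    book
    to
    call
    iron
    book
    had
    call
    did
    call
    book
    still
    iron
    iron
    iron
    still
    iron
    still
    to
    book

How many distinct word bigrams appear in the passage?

31 tokens → 30 bigram windows in total.
Repeated bigrams (each contributes count−1 duplicates):
  call iron: 2
  had call: 2
  iron iron: 2
  iron still: 2
  still iron: 2
  still to: 2
  to book: 2
7 duplicate windows → 30 − 7 = 23 distinct.

23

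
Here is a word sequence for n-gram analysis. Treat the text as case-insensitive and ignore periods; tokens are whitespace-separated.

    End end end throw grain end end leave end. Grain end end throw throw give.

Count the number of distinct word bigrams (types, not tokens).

15 tokens → 14 bigram windows in total.
Repeated bigrams (each contributes count−1 duplicates):
  end end: 4
  end throw: 2
  grain end: 2
5 duplicate windows → 14 − 5 = 9 distinct.

9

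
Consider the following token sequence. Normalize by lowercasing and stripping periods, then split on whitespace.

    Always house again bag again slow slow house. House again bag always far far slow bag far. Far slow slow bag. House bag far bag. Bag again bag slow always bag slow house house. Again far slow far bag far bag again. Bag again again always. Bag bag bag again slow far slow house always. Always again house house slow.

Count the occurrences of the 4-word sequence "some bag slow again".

0

Scanning the 57 overlapping 4-gram windows for "some bag slow again":
  (none found)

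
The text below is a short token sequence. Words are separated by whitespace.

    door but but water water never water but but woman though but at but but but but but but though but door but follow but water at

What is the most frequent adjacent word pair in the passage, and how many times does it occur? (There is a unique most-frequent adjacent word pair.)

Bigram frequencies (highest first):
  but but: 7
  door but: 2
  but water: 2
  though but: 2
  water water: 1
  water never: 1
  … (11 more, each ≤ 1)

"but but", 7 times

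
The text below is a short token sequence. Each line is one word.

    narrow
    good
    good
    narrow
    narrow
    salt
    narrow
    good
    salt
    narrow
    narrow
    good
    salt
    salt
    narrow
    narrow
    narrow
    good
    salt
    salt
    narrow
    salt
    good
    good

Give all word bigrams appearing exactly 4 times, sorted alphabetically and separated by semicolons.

Bigram counts meeting the condition (exactly 4 times):
  narrow good: 4
  narrow narrow: 4
  salt narrow: 4

narrow good; narrow narrow; salt narrow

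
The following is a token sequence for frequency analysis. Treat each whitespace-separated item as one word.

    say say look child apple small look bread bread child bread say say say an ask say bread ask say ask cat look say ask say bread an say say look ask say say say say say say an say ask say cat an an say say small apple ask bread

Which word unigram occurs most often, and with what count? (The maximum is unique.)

"say", 21 times

Unigram frequencies (highest first):
  say: 21
  ask: 7
  bread: 6
  an: 5
  look: 4
  child: 2
  … (3 more, each ≤ 2)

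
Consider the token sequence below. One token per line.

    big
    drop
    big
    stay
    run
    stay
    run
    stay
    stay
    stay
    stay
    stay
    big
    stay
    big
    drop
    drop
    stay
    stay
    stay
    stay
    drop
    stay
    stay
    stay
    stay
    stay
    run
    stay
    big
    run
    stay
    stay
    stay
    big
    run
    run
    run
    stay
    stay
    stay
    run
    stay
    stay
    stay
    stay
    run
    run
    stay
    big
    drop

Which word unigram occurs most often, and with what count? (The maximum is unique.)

Unigram frequencies (highest first):
  stay: 29
  run: 10
  big: 7
  drop: 5

"stay", 29 times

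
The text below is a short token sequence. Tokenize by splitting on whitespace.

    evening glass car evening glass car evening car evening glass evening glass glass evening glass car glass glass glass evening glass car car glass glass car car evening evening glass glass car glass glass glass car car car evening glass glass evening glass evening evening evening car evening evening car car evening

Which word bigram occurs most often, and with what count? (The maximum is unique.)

Bigram frequencies (highest first):
  evening glass: 9
  glass glass: 8
  glass car: 7
  car evening: 7
  glass evening: 5
  car car: 5
  … (3 more, each ≤ 4)

"evening glass", 9 times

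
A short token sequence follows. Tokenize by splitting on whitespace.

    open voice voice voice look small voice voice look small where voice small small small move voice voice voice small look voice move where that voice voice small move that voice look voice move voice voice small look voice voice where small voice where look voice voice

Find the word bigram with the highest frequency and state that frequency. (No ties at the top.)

Bigram frequencies (highest first):
  voice voice: 9
  voice small: 4
  look voice: 4
  voice look: 3
  look small: 2
  small voice: 2
  … (15 more, each ≤ 2)

"voice voice", 9 times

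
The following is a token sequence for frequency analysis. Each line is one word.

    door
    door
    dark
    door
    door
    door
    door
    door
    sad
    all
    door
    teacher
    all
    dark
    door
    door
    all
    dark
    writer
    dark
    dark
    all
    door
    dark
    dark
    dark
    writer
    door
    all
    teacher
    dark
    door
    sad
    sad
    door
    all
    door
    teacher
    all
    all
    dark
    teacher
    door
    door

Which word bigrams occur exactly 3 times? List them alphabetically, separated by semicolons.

Bigram counts meeting the condition (exactly 3 times):
  all dark: 3
  all door: 3
  dark dark: 3
  dark door: 3
  door all: 3

all dark; all door; dark dark; dark door; door all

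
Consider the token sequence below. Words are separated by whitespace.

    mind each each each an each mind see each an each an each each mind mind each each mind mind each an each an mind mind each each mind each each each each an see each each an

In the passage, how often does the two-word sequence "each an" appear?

7

Scanning the 37 overlapping bigram windows for "each an":
  position 4–5: each an
  position 9–10: each an
  position 11–12: each an
  position 21–22: each an
  position 23–24: each an
  position 33–34: each an
  position 37–38: each an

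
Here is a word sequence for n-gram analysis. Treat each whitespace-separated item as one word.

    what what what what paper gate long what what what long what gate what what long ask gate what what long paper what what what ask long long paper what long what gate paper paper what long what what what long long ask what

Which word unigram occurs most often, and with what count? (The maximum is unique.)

"what", 22 times

Unigram frequencies (highest first):
  what: 22
  long: 10
  paper: 5
  gate: 4
  ask: 3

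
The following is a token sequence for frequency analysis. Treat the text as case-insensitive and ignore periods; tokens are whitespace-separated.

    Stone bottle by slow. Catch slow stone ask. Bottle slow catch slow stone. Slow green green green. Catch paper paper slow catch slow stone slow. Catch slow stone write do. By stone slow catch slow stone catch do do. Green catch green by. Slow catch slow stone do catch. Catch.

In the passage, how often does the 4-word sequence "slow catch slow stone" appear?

Scanning the 47 overlapping 4-gram windows for "slow catch slow stone":
  position 4–7: slow catch slow stone
  position 10–13: slow catch slow stone
  position 21–24: slow catch slow stone
  position 25–28: slow catch slow stone
  position 33–36: slow catch slow stone
  position 44–47: slow catch slow stone

6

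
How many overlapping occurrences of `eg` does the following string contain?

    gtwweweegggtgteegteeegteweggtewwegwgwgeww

Sliding a length-2 window over the 41 characters (40 positions):
  position 8–9: eg
  position 16–17: eg
  position 21–22: eg
  position 26–27: eg
  position 33–34: eg

5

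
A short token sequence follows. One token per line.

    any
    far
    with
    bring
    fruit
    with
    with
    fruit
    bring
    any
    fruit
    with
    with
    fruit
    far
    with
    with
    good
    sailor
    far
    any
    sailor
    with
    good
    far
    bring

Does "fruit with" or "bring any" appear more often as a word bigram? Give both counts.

"fruit with" (2 vs 1)

"fruit with": 2 occurrences
"bring any": 1 occurrence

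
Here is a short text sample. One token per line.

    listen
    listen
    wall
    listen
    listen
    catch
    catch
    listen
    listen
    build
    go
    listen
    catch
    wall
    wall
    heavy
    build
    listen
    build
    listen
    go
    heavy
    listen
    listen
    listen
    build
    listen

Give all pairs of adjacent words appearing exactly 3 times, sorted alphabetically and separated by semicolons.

build listen; listen build

Bigram counts meeting the condition (exactly 3 times):
  build listen: 3
  listen build: 3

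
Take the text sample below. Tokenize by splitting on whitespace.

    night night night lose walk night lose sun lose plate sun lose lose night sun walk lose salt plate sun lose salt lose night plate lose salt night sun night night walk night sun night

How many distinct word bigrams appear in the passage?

35 tokens → 34 bigram windows in total.
Repeated bigrams (each contributes count−1 duplicates):
  lose salt: 3
  night night: 3
  night sun: 3
  sun lose: 3
  lose night: 2
  night lose: 2
  plate sun: 2
  sun night: 2
  … (1 more repeated)
13 duplicate windows → 34 − 13 = 21 distinct.

21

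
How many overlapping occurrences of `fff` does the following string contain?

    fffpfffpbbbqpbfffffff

Sliding a length-3 window over the 21 characters (19 positions):
  position 1–3: fff
  position 5–7: fff
  position 15–17: fff
  position 16–18: fff
  position 17–19: fff
  position 18–20: fff
  position 19–21: fff

7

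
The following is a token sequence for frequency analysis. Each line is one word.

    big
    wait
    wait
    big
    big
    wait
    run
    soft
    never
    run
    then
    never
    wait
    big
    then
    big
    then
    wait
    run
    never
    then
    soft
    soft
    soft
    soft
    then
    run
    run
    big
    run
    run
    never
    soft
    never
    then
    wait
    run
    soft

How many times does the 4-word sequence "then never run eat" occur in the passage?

0

Scanning the 35 overlapping 4-gram windows for "then never run eat":
  (none found)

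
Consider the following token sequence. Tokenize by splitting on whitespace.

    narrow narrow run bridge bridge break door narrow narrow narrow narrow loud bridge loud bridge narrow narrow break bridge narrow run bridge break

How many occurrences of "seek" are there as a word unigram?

0

Scanning the 23 tokens for "seek":
  (none found)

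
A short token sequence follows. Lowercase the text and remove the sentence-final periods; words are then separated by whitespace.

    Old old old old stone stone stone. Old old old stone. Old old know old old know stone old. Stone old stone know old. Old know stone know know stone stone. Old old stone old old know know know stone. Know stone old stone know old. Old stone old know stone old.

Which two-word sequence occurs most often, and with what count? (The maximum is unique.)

Bigram frequencies (highest first):
  old old: 11
  stone old: 9
  old stone: 7
  know stone: 6
  old know: 5
  stone know: 4
  … (3 more, each ≤ 3)

"old old", 11 times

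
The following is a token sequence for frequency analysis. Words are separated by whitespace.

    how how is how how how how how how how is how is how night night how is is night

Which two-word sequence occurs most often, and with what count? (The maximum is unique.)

Bigram frequencies (highest first):
  how how: 7
  how is: 4
  is how: 3
  how night: 1
  night night: 1
  night how: 1
  … (2 more, each ≤ 1)

"how how", 7 times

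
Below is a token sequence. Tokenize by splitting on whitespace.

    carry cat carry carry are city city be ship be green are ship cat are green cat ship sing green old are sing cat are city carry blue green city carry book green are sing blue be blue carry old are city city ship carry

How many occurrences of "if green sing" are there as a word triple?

0

Scanning the 43 overlapping trigram windows for "if green sing":
  (none found)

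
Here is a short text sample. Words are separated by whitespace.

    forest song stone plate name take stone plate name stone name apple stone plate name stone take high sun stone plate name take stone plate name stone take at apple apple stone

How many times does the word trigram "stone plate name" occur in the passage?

5

Scanning the 30 overlapping trigram windows for "stone plate name":
  position 3–5: stone plate name
  position 7–9: stone plate name
  position 13–15: stone plate name
  position 20–22: stone plate name
  position 24–26: stone plate name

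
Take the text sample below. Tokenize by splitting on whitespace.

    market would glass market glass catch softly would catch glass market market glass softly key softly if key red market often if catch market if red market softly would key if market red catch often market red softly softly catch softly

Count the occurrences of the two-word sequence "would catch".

Scanning the 40 overlapping bigram windows for "would catch":
  position 8–9: would catch

1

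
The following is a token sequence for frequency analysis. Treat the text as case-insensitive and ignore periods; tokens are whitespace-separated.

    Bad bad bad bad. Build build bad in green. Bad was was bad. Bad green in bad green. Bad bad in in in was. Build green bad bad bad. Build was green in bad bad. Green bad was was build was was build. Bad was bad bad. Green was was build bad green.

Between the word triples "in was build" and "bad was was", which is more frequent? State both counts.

"in was build": 1 occurrence
"bad was was": 2 occurrences

"bad was was" (2 vs 1)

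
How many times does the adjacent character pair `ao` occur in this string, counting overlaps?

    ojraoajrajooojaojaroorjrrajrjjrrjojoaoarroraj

Sliding a length-2 window over the 45 characters (44 positions):
  position 4–5: ao
  position 15–16: ao
  position 37–38: ao

3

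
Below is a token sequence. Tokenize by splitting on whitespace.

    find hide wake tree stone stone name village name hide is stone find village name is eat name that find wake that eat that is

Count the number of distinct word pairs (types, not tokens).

23

25 tokens → 24 bigram windows in total.
Repeated bigrams (each contributes count−1 duplicates):
  village name: 2
1 duplicate windows → 24 − 1 = 23 distinct.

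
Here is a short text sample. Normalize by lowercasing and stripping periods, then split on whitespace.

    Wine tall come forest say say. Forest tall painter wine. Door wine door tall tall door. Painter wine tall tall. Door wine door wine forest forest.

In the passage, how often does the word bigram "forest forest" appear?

Scanning the 25 overlapping bigram windows for "forest forest":
  position 25–26: forest forest

1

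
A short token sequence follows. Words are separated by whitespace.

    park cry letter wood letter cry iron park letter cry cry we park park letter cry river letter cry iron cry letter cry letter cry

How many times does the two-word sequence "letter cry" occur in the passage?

Scanning the 24 overlapping bigram windows for "letter cry":
  position 5–6: letter cry
  position 9–10: letter cry
  position 15–16: letter cry
  position 18–19: letter cry
  position 22–23: letter cry
  position 24–25: letter cry

6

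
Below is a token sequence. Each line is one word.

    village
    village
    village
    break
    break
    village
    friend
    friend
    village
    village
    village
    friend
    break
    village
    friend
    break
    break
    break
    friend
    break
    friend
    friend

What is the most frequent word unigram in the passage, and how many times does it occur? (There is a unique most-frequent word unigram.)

Unigram frequencies (highest first):
  village: 8
  break: 7
  friend: 7

"village", 8 times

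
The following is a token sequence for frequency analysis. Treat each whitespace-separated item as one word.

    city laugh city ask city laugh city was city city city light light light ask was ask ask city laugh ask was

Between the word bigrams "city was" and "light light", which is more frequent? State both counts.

"city was": 1 occurrence
"light light": 2 occurrences

"light light" (2 vs 1)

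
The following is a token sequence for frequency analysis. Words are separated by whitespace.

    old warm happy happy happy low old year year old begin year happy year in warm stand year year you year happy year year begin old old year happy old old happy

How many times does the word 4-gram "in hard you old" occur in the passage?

Scanning the 29 overlapping 4-gram windows for "in hard you old":
  (none found)

0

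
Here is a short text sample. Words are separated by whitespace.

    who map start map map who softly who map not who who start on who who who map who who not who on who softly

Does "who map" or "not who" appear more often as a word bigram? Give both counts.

"who map" (3 vs 2)

"who map": 3 occurrences
"not who": 2 occurrences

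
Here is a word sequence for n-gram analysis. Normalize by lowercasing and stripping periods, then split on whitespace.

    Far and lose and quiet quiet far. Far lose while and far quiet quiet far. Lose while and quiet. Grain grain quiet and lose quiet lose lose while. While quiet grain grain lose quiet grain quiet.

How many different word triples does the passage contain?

36 tokens → 34 trigram windows in total.
Repeated trigrams (each contributes count−1 duplicates):
  far lose while: 2
  lose while and: 2
  quiet grain grain: 2
  quiet quiet far: 2
4 duplicate windows → 34 − 4 = 30 distinct.

30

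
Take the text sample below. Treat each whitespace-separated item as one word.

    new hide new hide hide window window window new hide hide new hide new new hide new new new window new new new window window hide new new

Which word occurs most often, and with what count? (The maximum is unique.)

Unigram frequencies (highest first):
  new: 14
  hide: 8
  window: 6

"new", 14 times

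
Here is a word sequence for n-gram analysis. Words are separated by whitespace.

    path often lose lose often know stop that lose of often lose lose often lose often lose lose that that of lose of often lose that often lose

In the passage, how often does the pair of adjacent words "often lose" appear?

6

Scanning the 27 overlapping bigram windows for "often lose":
  position 2–3: often lose
  position 11–12: often lose
  position 14–15: often lose
  position 16–17: often lose
  position 24–25: often lose
  position 27–28: often lose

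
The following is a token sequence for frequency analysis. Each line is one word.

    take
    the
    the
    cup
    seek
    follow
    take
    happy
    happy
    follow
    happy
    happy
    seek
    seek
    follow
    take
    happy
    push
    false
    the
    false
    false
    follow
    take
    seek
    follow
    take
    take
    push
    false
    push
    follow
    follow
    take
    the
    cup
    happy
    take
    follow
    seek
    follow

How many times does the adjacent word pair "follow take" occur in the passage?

5

Scanning the 40 overlapping bigram windows for "follow take":
  position 6–7: follow take
  position 15–16: follow take
  position 23–24: follow take
  position 26–27: follow take
  position 33–34: follow take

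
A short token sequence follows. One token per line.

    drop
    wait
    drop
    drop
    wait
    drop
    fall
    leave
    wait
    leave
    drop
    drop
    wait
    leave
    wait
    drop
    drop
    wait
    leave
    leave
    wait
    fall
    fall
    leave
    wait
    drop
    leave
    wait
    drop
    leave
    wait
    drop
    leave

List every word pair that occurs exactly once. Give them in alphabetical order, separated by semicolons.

Bigram counts meeting the condition (exactly once):
  drop fall: 1
  fall fall: 1
  leave drop: 1
  leave leave: 1
  wait fall: 1

drop fall; fall fall; leave drop; leave leave; wait fall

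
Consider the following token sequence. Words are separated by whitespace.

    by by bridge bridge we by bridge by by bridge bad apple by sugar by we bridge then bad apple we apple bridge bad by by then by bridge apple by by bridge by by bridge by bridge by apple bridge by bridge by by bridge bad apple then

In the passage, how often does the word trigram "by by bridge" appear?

5

Scanning the 47 overlapping trigram windows for "by by bridge":
  position 1–3: by by bridge
  position 8–10: by by bridge
  position 31–33: by by bridge
  position 34–36: by by bridge
  position 44–46: by by bridge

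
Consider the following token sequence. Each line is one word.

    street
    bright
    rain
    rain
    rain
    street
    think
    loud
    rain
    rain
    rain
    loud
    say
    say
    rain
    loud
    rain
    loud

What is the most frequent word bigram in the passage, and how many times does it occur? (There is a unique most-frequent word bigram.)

"rain rain", 4 times

Bigram frequencies (highest first):
  rain rain: 4
  rain loud: 3
  loud rain: 2
  street bright: 1
  bright rain: 1
  rain street: 1
  … (5 more, each ≤ 1)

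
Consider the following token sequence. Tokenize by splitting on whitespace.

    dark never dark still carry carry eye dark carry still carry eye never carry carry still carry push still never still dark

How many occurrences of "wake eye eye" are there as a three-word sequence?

0

Scanning the 20 overlapping trigram windows for "wake eye eye":
  (none found)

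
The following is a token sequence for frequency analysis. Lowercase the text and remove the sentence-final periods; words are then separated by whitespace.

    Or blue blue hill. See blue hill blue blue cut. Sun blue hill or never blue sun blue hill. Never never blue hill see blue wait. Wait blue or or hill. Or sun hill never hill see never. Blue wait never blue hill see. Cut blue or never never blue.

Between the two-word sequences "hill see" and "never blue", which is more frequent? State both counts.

"never blue" (5 vs 4)

"hill see": 4 occurrences
"never blue": 5 occurrences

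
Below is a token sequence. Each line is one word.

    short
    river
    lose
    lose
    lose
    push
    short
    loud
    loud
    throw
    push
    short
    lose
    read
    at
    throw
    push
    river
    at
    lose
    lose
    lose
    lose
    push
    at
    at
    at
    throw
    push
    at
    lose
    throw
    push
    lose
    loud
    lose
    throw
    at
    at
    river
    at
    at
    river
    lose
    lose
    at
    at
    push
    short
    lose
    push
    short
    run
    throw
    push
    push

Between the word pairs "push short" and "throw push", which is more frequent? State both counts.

"throw push" (5 vs 4)

"push short": 4 occurrences
"throw push": 5 occurrences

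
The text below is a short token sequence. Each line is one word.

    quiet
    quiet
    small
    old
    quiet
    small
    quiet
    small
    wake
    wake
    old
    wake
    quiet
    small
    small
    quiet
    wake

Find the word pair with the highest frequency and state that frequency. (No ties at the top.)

"quiet small", 4 times

Bigram frequencies (highest first):
  quiet small: 4
  small quiet: 2
  quiet quiet: 1
  small old: 1
  old quiet: 1
  small wake: 1
  … (6 more, each ≤ 1)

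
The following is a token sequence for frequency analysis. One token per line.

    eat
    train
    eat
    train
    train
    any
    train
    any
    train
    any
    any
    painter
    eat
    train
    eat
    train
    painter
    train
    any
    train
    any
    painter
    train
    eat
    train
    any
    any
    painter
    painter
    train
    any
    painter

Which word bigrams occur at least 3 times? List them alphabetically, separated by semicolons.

any painter; any train; eat train; painter train; train any; train eat

Bigram counts meeting the condition (at least 3 times):
  any painter: 4
  any train: 3
  eat train: 5
  painter train: 3
  train any: 7
  train eat: 3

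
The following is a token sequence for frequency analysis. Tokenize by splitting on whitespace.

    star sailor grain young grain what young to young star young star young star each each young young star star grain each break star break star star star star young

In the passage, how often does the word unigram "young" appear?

Scanning the 30 tokens for "young":
  position 4: young
  position 7: young
  position 9: young
  position 11: young
  position 13: young
  position 17: young
  position 18: young
  position 30: young

8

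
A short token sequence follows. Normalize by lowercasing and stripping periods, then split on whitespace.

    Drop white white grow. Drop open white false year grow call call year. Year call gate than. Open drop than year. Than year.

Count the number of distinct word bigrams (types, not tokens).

23 tokens → 22 bigram windows in total.
Repeated bigrams (each contributes count−1 duplicates):
  than year: 2
1 duplicate windows → 22 − 1 = 21 distinct.

21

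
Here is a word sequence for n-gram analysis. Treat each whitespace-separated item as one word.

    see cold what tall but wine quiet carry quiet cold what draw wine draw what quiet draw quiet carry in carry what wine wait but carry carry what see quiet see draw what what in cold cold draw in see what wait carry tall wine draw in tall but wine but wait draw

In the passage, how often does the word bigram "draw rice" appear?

Scanning the 52 overlapping bigram windows for "draw rice":
  (none found)

0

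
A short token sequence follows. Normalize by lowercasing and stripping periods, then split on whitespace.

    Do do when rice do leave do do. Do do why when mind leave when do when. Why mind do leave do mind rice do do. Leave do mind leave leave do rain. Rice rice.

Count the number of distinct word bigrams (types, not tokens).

35 tokens → 34 bigram windows in total.
Repeated bigrams (each contributes count−1 duplicates):
  do do: 5
  leave do: 4
  do leave: 3
  do mind: 2
  do when: 2
  mind leave: 2
  rice do: 2
13 duplicate windows → 34 − 13 = 21 distinct.

21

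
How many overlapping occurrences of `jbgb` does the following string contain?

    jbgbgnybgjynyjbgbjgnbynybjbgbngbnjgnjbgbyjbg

Sliding a length-4 window over the 44 characters (41 positions):
  position 1–4: jbgb
  position 14–17: jbgb
  position 26–29: jbgb
  position 37–40: jbgb

4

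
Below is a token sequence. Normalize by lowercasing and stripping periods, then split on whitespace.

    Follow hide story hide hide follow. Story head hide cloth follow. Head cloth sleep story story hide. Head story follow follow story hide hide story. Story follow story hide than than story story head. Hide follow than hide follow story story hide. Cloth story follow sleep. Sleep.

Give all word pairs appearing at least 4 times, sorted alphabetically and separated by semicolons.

Bigram counts meeting the condition (at least 4 times):
  follow story: 4
  story hide: 5
  story story: 4

follow story; story hide; story story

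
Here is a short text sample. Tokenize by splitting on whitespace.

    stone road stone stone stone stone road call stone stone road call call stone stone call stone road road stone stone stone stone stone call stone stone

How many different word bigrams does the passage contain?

8

27 tokens → 26 bigram windows in total.
Repeated bigrams (each contributes count−1 duplicates):
  stone stone: 10
  call stone: 4
  stone road: 4
  road call: 2
  road stone: 2
  stone call: 2
18 duplicate windows → 26 − 18 = 8 distinct.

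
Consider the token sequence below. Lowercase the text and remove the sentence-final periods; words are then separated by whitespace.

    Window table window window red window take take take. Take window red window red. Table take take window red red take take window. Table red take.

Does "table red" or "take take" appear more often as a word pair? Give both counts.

"table red": 1 occurrence
"take take": 5 occurrences

"take take" (5 vs 1)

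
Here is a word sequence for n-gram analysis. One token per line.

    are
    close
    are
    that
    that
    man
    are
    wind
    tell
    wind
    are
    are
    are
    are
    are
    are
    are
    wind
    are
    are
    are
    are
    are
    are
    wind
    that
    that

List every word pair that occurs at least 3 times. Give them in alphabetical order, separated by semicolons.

are are; are wind

Bigram counts meeting the condition (at least 3 times):
  are are: 11
  are wind: 3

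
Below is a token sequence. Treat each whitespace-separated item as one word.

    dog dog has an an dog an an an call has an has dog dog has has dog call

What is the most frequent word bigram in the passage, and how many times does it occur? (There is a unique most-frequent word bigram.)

Bigram frequencies (highest first):
  an an: 3
  dog dog: 2
  dog has: 2
  has an: 2
  has dog: 2
  an dog: 1
  … (6 more, each ≤ 1)

"an an", 3 times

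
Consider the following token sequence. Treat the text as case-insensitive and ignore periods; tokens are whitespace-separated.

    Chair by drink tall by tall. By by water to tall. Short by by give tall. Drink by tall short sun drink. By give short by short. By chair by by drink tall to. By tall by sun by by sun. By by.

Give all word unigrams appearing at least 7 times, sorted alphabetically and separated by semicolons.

Unigram counts meeting the condition (at least 7 times):
  by: 18
  tall: 7

by; tall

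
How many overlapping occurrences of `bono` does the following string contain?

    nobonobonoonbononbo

3

Sliding a length-4 window over the 19 characters (16 positions):
  position 3–6: bono
  position 7–10: bono
  position 13–16: bono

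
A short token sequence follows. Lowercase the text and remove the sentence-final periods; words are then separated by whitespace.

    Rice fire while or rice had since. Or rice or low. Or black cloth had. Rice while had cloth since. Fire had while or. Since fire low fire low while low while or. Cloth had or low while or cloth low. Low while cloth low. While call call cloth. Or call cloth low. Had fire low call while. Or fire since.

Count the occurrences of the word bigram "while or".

5

Scanning the 60 overlapping bigram windows for "while or":
  position 3–4: while or
  position 23–24: while or
  position 32–33: while or
  position 38–39: while or
  position 58–59: while or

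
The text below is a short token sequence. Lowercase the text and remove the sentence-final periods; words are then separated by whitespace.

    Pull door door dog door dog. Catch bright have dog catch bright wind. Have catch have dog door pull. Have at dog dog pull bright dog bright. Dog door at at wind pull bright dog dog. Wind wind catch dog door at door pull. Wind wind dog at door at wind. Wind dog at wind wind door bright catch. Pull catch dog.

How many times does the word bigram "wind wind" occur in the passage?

Scanning the 61 overlapping bigram windows for "wind wind":
  position 37–38: wind wind
  position 45–46: wind wind
  position 51–52: wind wind
  position 55–56: wind wind

4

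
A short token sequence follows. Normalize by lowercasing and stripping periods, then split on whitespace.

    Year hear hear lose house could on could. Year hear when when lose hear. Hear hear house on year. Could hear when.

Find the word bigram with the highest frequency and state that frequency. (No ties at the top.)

"hear hear", 3 times

Bigram frequencies (highest first):
  hear hear: 3
  year hear: 2
  hear when: 2
  hear lose: 1
  lose house: 1
  house could: 1
  … (11 more, each ≤ 1)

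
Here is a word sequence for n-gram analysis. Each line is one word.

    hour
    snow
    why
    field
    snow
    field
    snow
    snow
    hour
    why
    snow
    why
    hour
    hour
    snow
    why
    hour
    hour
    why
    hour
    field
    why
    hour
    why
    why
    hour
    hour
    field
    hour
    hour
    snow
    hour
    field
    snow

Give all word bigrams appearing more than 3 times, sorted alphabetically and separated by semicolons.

Bigram counts meeting the condition (more than 3 times):
  hour hour: 4
  why hour: 5

hour hour; why hour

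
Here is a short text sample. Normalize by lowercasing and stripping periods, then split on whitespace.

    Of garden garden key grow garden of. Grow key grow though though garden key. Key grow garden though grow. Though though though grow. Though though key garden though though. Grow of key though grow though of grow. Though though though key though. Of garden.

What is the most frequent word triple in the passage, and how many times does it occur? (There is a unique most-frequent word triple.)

"grow though though", 4 times

Trigram frequencies (highest first):
  grow though though: 4
  though grow though: 3
  key grow garden: 2
  though though though: 2
  though though grow: 2
  though though key: 2
  … (27 more, each ≤ 1)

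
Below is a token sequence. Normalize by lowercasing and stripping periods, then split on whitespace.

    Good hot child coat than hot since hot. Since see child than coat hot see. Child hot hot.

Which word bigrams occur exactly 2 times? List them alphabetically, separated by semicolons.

Bigram counts meeting the condition (exactly 2 times):
  hot since: 2
  see child: 2

hot since; see child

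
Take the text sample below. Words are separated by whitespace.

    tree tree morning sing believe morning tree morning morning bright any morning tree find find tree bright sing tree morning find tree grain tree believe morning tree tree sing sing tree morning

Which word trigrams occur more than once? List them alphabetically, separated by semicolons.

believe morning tree; sing tree morning

Trigram counts meeting the condition (more than once):
  believe morning tree: 2
  sing tree morning: 2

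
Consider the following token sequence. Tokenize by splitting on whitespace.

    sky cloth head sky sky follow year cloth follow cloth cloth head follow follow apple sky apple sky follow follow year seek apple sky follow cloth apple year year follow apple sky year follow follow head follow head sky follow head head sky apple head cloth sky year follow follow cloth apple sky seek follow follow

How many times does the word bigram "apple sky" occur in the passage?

Scanning the 55 overlapping bigram windows for "apple sky":
  position 15–16: apple sky
  position 17–18: apple sky
  position 23–24: apple sky
  position 31–32: apple sky
  position 52–53: apple sky

5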